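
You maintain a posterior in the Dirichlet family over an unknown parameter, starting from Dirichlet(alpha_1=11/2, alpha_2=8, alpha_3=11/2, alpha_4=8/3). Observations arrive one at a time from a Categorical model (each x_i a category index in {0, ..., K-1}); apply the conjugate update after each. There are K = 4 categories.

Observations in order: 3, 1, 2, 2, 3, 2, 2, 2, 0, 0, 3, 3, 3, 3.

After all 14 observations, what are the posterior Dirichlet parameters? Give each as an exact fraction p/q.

alpha_1=15/2, alpha_2=9, alpha_3=21/2, alpha_4=26/3

obs 1: x=3 → posterior Dirichlet(11/2, 8, 11/2, 11/3)
obs 2: x=1 → posterior Dirichlet(11/2, 9, 11/2, 11/3)
obs 3: x=2 → posterior Dirichlet(11/2, 9, 13/2, 11/3)
obs 4: x=2 → posterior Dirichlet(11/2, 9, 15/2, 11/3)
obs 5: x=3 → posterior Dirichlet(11/2, 9, 15/2, 14/3)
obs 6: x=2 → posterior Dirichlet(11/2, 9, 17/2, 14/3)
obs 7: x=2 → posterior Dirichlet(11/2, 9, 19/2, 14/3)
obs 8: x=2 → posterior Dirichlet(11/2, 9, 21/2, 14/3)
obs 9: x=0 → posterior Dirichlet(13/2, 9, 21/2, 14/3)
obs 10: x=0 → posterior Dirichlet(15/2, 9, 21/2, 14/3)
obs 11: x=3 → posterior Dirichlet(15/2, 9, 21/2, 17/3)
obs 12: x=3 → posterior Dirichlet(15/2, 9, 21/2, 20/3)
obs 13: x=3 → posterior Dirichlet(15/2, 9, 21/2, 23/3)
obs 14: x=3 → posterior Dirichlet(15/2, 9, 21/2, 26/3)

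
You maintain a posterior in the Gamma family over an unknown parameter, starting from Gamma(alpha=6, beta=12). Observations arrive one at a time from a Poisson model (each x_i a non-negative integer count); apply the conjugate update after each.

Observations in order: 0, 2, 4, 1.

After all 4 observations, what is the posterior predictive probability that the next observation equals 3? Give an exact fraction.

2049137830453575680/48661191875666868481

obs 1: x=0 → posterior Gamma(6, 13)
obs 2: x=2 → posterior Gamma(8, 14)
obs 3: x=4 → posterior Gamma(12, 15)
obs 4: x=1 → posterior Gamma(13, 16)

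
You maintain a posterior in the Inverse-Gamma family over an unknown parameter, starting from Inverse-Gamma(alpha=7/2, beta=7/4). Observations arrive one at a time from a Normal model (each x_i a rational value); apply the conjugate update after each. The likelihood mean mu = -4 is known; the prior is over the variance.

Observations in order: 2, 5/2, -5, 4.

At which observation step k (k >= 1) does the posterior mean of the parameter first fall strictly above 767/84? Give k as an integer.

k = 2

obs 1: x=2 → posterior Inverse-Gamma(4, 79/4)
obs 2: x=5/2 → posterior Inverse-Gamma(9/2, 327/8)
obs 3: x=-5 → posterior Inverse-Gamma(5, 331/8)
obs 4: x=4 → posterior Inverse-Gamma(11/2, 587/8)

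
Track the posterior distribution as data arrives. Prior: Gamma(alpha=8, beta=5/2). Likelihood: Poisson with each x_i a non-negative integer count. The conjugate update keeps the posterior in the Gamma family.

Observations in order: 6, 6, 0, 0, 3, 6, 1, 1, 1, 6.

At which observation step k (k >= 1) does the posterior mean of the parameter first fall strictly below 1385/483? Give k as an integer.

obs 1: x=6 → posterior Gamma(14, 7/2)
obs 2: x=6 → posterior Gamma(20, 9/2)
obs 3: x=0 → posterior Gamma(20, 11/2)
obs 4: x=0 → posterior Gamma(20, 13/2)
obs 5: x=3 → posterior Gamma(23, 15/2)
obs 6: x=6 → posterior Gamma(29, 17/2)
obs 7: x=1 → posterior Gamma(30, 19/2)
obs 8: x=1 → posterior Gamma(31, 21/2)
obs 9: x=1 → posterior Gamma(32, 23/2)
obs 10: x=6 → posterior Gamma(38, 25/2)

k = 9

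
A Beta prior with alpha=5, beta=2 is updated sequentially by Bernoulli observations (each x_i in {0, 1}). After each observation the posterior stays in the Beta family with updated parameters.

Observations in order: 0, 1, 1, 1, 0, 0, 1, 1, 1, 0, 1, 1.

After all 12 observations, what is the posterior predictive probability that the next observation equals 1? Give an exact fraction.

13/19

obs 1: x=0 → posterior Beta(5, 3)
obs 2: x=1 → posterior Beta(6, 3)
obs 3: x=1 → posterior Beta(7, 3)
obs 4: x=1 → posterior Beta(8, 3)
obs 5: x=0 → posterior Beta(8, 4)
obs 6: x=0 → posterior Beta(8, 5)
obs 7: x=1 → posterior Beta(9, 5)
obs 8: x=1 → posterior Beta(10, 5)
obs 9: x=1 → posterior Beta(11, 5)
obs 10: x=0 → posterior Beta(11, 6)
obs 11: x=1 → posterior Beta(12, 6)
obs 12: x=1 → posterior Beta(13, 6)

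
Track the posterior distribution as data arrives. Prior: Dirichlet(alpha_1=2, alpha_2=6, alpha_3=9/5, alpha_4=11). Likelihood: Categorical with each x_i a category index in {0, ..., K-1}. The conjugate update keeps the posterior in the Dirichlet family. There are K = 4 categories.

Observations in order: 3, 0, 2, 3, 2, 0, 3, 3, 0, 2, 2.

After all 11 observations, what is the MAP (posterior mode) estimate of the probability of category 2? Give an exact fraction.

obs 1: x=3 → posterior Dirichlet(2, 6, 9/5, 12)
obs 2: x=0 → posterior Dirichlet(3, 6, 9/5, 12)
obs 3: x=2 → posterior Dirichlet(3, 6, 14/5, 12)
obs 4: x=3 → posterior Dirichlet(3, 6, 14/5, 13)
obs 5: x=2 → posterior Dirichlet(3, 6, 19/5, 13)
obs 6: x=0 → posterior Dirichlet(4, 6, 19/5, 13)
obs 7: x=3 → posterior Dirichlet(4, 6, 19/5, 14)
obs 8: x=3 → posterior Dirichlet(4, 6, 19/5, 15)
obs 9: x=0 → posterior Dirichlet(5, 6, 19/5, 15)
obs 10: x=2 → posterior Dirichlet(5, 6, 24/5, 15)
obs 11: x=2 → posterior Dirichlet(5, 6, 29/5, 15)

24/139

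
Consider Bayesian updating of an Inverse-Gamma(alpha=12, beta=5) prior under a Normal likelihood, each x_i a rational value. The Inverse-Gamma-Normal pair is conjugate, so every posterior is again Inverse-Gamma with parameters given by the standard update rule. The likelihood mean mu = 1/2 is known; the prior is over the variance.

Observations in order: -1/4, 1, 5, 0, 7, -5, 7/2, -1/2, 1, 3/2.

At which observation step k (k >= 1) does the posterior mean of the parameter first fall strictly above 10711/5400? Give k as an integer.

obs 1: x=-1/4 → posterior Inverse-Gamma(25/2, 169/32)
obs 2: x=1 → posterior Inverse-Gamma(13, 173/32)
obs 3: x=5 → posterior Inverse-Gamma(27/2, 497/32)
obs 4: x=0 → posterior Inverse-Gamma(14, 501/32)
obs 5: x=7 → posterior Inverse-Gamma(29/2, 1177/32)
obs 6: x=-5 → posterior Inverse-Gamma(15, 1661/32)
obs 7: x=7/2 → posterior Inverse-Gamma(31/2, 1805/32)
obs 8: x=-1/2 → posterior Inverse-Gamma(16, 1821/32)
obs 9: x=1 → posterior Inverse-Gamma(33/2, 1825/32)
obs 10: x=3/2 → posterior Inverse-Gamma(17, 1841/32)

k = 5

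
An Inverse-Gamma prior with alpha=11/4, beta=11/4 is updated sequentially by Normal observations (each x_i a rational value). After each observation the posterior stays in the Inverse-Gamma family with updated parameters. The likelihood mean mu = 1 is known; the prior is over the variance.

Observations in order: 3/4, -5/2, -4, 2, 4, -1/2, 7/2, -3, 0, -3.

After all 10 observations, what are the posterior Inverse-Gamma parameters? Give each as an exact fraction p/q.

alpha=31/4, beta=1509/32

obs 1: x=3/4 → posterior Inverse-Gamma(13/4, 89/32)
obs 2: x=-5/2 → posterior Inverse-Gamma(15/4, 285/32)
obs 3: x=-4 → posterior Inverse-Gamma(17/4, 685/32)
obs 4: x=2 → posterior Inverse-Gamma(19/4, 701/32)
obs 5: x=4 → posterior Inverse-Gamma(21/4, 845/32)
obs 6: x=-1/2 → posterior Inverse-Gamma(23/4, 881/32)
obs 7: x=7/2 → posterior Inverse-Gamma(25/4, 981/32)
obs 8: x=-3 → posterior Inverse-Gamma(27/4, 1237/32)
obs 9: x=0 → posterior Inverse-Gamma(29/4, 1253/32)
obs 10: x=-3 → posterior Inverse-Gamma(31/4, 1509/32)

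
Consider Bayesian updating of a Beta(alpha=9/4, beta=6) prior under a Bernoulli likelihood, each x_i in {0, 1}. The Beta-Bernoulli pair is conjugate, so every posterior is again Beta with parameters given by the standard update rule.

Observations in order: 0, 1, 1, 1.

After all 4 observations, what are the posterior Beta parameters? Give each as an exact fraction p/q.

alpha=21/4, beta=7

obs 1: x=0 → posterior Beta(9/4, 7)
obs 2: x=1 → posterior Beta(13/4, 7)
obs 3: x=1 → posterior Beta(17/4, 7)
obs 4: x=1 → posterior Beta(21/4, 7)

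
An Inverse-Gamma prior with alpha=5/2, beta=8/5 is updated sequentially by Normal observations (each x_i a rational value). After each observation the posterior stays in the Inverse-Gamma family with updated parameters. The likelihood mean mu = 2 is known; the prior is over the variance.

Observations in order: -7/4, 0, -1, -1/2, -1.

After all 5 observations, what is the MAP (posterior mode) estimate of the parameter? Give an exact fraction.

3641/960

obs 1: x=-7/4 → posterior Inverse-Gamma(3, 1381/160)
obs 2: x=0 → posterior Inverse-Gamma(7/2, 1701/160)
obs 3: x=-1 → posterior Inverse-Gamma(4, 2421/160)
obs 4: x=-1/2 → posterior Inverse-Gamma(9/2, 2921/160)
obs 5: x=-1 → posterior Inverse-Gamma(5, 3641/160)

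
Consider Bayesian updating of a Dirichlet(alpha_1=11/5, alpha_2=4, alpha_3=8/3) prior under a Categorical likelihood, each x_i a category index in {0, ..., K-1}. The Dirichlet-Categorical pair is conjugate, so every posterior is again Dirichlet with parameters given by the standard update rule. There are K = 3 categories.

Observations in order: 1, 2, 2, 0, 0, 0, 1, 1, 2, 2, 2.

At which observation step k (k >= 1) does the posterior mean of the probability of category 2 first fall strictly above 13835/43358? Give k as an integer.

k = 2

obs 1: x=1 → posterior Dirichlet(11/5, 5, 8/3)
obs 2: x=2 → posterior Dirichlet(11/5, 5, 11/3)
obs 3: x=2 → posterior Dirichlet(11/5, 5, 14/3)
obs 4: x=0 → posterior Dirichlet(16/5, 5, 14/3)
obs 5: x=0 → posterior Dirichlet(21/5, 5, 14/3)
obs 6: x=0 → posterior Dirichlet(26/5, 5, 14/3)
obs 7: x=1 → posterior Dirichlet(26/5, 6, 14/3)
obs 8: x=1 → posterior Dirichlet(26/5, 7, 14/3)
obs 9: x=2 → posterior Dirichlet(26/5, 7, 17/3)
obs 10: x=2 → posterior Dirichlet(26/5, 7, 20/3)
obs 11: x=2 → posterior Dirichlet(26/5, 7, 23/3)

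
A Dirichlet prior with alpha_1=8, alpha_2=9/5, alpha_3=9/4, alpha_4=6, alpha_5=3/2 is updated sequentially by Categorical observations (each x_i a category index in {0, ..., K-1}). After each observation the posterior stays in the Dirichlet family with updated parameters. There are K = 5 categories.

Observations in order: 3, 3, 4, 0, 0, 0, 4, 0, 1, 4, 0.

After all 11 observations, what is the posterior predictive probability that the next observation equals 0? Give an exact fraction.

obs 1: x=3 → posterior Dirichlet(8, 9/5, 9/4, 7, 3/2)
obs 2: x=3 → posterior Dirichlet(8, 9/5, 9/4, 8, 3/2)
obs 3: x=4 → posterior Dirichlet(8, 9/5, 9/4, 8, 5/2)
obs 4: x=0 → posterior Dirichlet(9, 9/5, 9/4, 8, 5/2)
obs 5: x=0 → posterior Dirichlet(10, 9/5, 9/4, 8, 5/2)
obs 6: x=0 → posterior Dirichlet(11, 9/5, 9/4, 8, 5/2)
obs 7: x=4 → posterior Dirichlet(11, 9/5, 9/4, 8, 7/2)
obs 8: x=0 → posterior Dirichlet(12, 9/5, 9/4, 8, 7/2)
obs 9: x=1 → posterior Dirichlet(12, 14/5, 9/4, 8, 7/2)
obs 10: x=4 → posterior Dirichlet(12, 14/5, 9/4, 8, 9/2)
obs 11: x=0 → posterior Dirichlet(13, 14/5, 9/4, 8, 9/2)

20/47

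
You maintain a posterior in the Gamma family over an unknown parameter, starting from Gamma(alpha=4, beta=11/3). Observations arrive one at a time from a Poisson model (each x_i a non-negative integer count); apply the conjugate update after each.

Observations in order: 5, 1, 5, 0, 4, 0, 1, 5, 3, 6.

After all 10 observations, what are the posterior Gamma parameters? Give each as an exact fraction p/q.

alpha=34, beta=41/3

obs 1: x=5 → posterior Gamma(9, 14/3)
obs 2: x=1 → posterior Gamma(10, 17/3)
obs 3: x=5 → posterior Gamma(15, 20/3)
obs 4: x=0 → posterior Gamma(15, 23/3)
obs 5: x=4 → posterior Gamma(19, 26/3)
obs 6: x=0 → posterior Gamma(19, 29/3)
obs 7: x=1 → posterior Gamma(20, 32/3)
obs 8: x=5 → posterior Gamma(25, 35/3)
obs 9: x=3 → posterior Gamma(28, 38/3)
obs 10: x=6 → posterior Gamma(34, 41/3)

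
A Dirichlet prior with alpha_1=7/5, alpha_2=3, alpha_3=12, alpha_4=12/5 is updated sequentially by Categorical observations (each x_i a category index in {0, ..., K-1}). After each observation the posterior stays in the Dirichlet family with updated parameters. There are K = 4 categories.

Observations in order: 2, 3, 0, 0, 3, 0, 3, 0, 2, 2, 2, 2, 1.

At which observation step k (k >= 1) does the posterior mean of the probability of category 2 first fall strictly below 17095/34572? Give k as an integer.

k = 8

obs 1: x=2 → posterior Dirichlet(7/5, 3, 13, 12/5)
obs 2: x=3 → posterior Dirichlet(7/5, 3, 13, 17/5)
obs 3: x=0 → posterior Dirichlet(12/5, 3, 13, 17/5)
obs 4: x=0 → posterior Dirichlet(17/5, 3, 13, 17/5)
obs 5: x=3 → posterior Dirichlet(17/5, 3, 13, 22/5)
obs 6: x=0 → posterior Dirichlet(22/5, 3, 13, 22/5)
obs 7: x=3 → posterior Dirichlet(22/5, 3, 13, 27/5)
obs 8: x=0 → posterior Dirichlet(27/5, 3, 13, 27/5)
obs 9: x=2 → posterior Dirichlet(27/5, 3, 14, 27/5)
obs 10: x=2 → posterior Dirichlet(27/5, 3, 15, 27/5)
obs 11: x=2 → posterior Dirichlet(27/5, 3, 16, 27/5)
obs 12: x=2 → posterior Dirichlet(27/5, 3, 17, 27/5)
obs 13: x=1 → posterior Dirichlet(27/5, 4, 17, 27/5)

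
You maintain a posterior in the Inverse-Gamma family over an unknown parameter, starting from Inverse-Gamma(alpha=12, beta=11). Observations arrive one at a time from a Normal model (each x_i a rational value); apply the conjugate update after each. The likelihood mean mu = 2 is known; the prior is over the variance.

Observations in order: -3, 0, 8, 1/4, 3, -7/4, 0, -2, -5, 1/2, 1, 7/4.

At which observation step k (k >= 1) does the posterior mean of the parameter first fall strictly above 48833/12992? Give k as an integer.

obs 1: x=-3 → posterior Inverse-Gamma(25/2, 47/2)
obs 2: x=0 → posterior Inverse-Gamma(13, 51/2)
obs 3: x=8 → posterior Inverse-Gamma(27/2, 87/2)
obs 4: x=1/4 → posterior Inverse-Gamma(14, 1441/32)
obs 5: x=3 → posterior Inverse-Gamma(29/2, 1457/32)
obs 6: x=-7/4 → posterior Inverse-Gamma(15, 841/16)
obs 7: x=0 → posterior Inverse-Gamma(31/2, 873/16)
obs 8: x=-2 → posterior Inverse-Gamma(16, 1001/16)
obs 9: x=-5 → posterior Inverse-Gamma(33/2, 1393/16)
obs 10: x=1/2 → posterior Inverse-Gamma(17, 1411/16)
obs 11: x=1 → posterior Inverse-Gamma(35/2, 1419/16)
obs 12: x=7/4 → posterior Inverse-Gamma(18, 2839/32)

k = 7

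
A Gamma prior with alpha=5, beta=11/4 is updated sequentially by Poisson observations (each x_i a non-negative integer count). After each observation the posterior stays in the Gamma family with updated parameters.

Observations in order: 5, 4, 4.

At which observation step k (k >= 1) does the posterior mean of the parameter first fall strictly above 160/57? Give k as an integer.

k = 2

obs 1: x=5 → posterior Gamma(10, 15/4)
obs 2: x=4 → posterior Gamma(14, 19/4)
obs 3: x=4 → posterior Gamma(18, 23/4)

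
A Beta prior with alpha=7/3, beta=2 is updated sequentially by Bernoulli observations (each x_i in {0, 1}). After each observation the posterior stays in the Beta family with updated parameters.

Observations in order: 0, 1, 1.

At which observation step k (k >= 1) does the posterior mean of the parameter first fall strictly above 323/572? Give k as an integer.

k = 3

obs 1: x=0 → posterior Beta(7/3, 3)
obs 2: x=1 → posterior Beta(10/3, 3)
obs 3: x=1 → posterior Beta(13/3, 3)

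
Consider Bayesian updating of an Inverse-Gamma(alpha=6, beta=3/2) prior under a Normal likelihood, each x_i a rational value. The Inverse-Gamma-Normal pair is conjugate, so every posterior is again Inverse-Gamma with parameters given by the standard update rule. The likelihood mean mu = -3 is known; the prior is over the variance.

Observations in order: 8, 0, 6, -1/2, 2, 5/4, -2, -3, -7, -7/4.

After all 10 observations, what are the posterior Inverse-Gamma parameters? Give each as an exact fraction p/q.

alpha=11, beta=2255/16

obs 1: x=8 → posterior Inverse-Gamma(13/2, 62)
obs 2: x=0 → posterior Inverse-Gamma(7, 133/2)
obs 3: x=6 → posterior Inverse-Gamma(15/2, 107)
obs 4: x=-1/2 → posterior Inverse-Gamma(8, 881/8)
obs 5: x=2 → posterior Inverse-Gamma(17/2, 981/8)
obs 6: x=5/4 → posterior Inverse-Gamma(9, 4213/32)
obs 7: x=-2 → posterior Inverse-Gamma(19/2, 4229/32)
obs 8: x=-3 → posterior Inverse-Gamma(10, 4229/32)
obs 9: x=-7 → posterior Inverse-Gamma(21/2, 4485/32)
obs 10: x=-7/4 → posterior Inverse-Gamma(11, 2255/16)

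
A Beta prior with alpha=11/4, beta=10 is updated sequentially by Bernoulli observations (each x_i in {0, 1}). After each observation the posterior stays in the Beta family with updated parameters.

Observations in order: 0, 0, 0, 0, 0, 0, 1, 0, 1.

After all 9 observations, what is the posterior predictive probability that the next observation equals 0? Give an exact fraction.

obs 1: x=0 → posterior Beta(11/4, 11)
obs 2: x=0 → posterior Beta(11/4, 12)
obs 3: x=0 → posterior Beta(11/4, 13)
obs 4: x=0 → posterior Beta(11/4, 14)
obs 5: x=0 → posterior Beta(11/4, 15)
obs 6: x=0 → posterior Beta(11/4, 16)
obs 7: x=1 → posterior Beta(15/4, 16)
obs 8: x=0 → posterior Beta(15/4, 17)
obs 9: x=1 → posterior Beta(19/4, 17)

68/87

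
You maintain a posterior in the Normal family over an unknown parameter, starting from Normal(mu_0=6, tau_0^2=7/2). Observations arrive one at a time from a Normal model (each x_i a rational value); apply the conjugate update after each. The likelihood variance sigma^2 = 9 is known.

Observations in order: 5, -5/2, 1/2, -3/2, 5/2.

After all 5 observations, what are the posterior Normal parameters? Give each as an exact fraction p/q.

obs 1: x=5 → posterior Normal(143/25, 63/25)
obs 2: x=-5/2 → posterior Normal(251/64, 63/32)
obs 3: x=1/2 → posterior Normal(43/13, 21/13)
obs 4: x=-3/2 → posterior Normal(237/92, 63/46)
obs 5: x=5/2 → posterior Normal(136/53, 63/53)

mu_0=136/53, tau_0^2=63/53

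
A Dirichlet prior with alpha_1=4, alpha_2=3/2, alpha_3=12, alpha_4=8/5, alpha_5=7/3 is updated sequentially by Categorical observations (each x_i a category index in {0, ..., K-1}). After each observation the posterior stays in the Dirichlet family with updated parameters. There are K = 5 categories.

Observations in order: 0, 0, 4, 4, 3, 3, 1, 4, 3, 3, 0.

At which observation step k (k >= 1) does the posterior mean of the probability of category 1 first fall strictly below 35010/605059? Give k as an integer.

k = 5

obs 1: x=0 → posterior Dirichlet(5, 3/2, 12, 8/5, 7/3)
obs 2: x=0 → posterior Dirichlet(6, 3/2, 12, 8/5, 7/3)
obs 3: x=4 → posterior Dirichlet(6, 3/2, 12, 8/5, 10/3)
obs 4: x=4 → posterior Dirichlet(6, 3/2, 12, 8/5, 13/3)
obs 5: x=3 → posterior Dirichlet(6, 3/2, 12, 13/5, 13/3)
obs 6: x=3 → posterior Dirichlet(6, 3/2, 12, 18/5, 13/3)
obs 7: x=1 → posterior Dirichlet(6, 5/2, 12, 18/5, 13/3)
obs 8: x=4 → posterior Dirichlet(6, 5/2, 12, 18/5, 16/3)
obs 9: x=3 → posterior Dirichlet(6, 5/2, 12, 23/5, 16/3)
obs 10: x=3 → posterior Dirichlet(6, 5/2, 12, 28/5, 16/3)
obs 11: x=0 → posterior Dirichlet(7, 5/2, 12, 28/5, 16/3)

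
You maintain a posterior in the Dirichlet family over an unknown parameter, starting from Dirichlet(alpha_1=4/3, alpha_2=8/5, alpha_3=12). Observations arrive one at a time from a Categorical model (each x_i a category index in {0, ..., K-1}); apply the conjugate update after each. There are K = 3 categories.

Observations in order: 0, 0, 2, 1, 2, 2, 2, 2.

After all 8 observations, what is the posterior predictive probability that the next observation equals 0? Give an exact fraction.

25/172

obs 1: x=0 → posterior Dirichlet(7/3, 8/5, 12)
obs 2: x=0 → posterior Dirichlet(10/3, 8/5, 12)
obs 3: x=2 → posterior Dirichlet(10/3, 8/5, 13)
obs 4: x=1 → posterior Dirichlet(10/3, 13/5, 13)
obs 5: x=2 → posterior Dirichlet(10/3, 13/5, 14)
obs 6: x=2 → posterior Dirichlet(10/3, 13/5, 15)
obs 7: x=2 → posterior Dirichlet(10/3, 13/5, 16)
obs 8: x=2 → posterior Dirichlet(10/3, 13/5, 17)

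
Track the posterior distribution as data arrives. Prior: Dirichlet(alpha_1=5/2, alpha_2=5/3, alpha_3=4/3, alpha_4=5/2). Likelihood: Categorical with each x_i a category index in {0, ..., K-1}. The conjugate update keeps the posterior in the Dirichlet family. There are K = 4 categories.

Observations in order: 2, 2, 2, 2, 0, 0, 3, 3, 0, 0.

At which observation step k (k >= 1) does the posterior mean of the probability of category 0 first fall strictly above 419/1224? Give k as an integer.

obs 1: x=2 → posterior Dirichlet(5/2, 5/3, 7/3, 5/2)
obs 2: x=2 → posterior Dirichlet(5/2, 5/3, 10/3, 5/2)
obs 3: x=2 → posterior Dirichlet(5/2, 5/3, 13/3, 5/2)
obs 4: x=2 → posterior Dirichlet(5/2, 5/3, 16/3, 5/2)
obs 5: x=0 → posterior Dirichlet(7/2, 5/3, 16/3, 5/2)
obs 6: x=0 → posterior Dirichlet(9/2, 5/3, 16/3, 5/2)
obs 7: x=3 → posterior Dirichlet(9/2, 5/3, 16/3, 7/2)
obs 8: x=3 → posterior Dirichlet(9/2, 5/3, 16/3, 9/2)
obs 9: x=0 → posterior Dirichlet(11/2, 5/3, 16/3, 9/2)
obs 10: x=0 → posterior Dirichlet(13/2, 5/3, 16/3, 9/2)

k = 10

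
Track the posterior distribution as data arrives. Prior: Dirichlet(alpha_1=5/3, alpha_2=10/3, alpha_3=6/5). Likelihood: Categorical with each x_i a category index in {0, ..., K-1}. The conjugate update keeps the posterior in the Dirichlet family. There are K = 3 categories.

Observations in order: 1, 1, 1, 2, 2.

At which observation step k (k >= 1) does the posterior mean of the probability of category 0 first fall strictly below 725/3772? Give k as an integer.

obs 1: x=1 → posterior Dirichlet(5/3, 13/3, 6/5)
obs 2: x=1 → posterior Dirichlet(5/3, 16/3, 6/5)
obs 3: x=1 → posterior Dirichlet(5/3, 19/3, 6/5)
obs 4: x=2 → posterior Dirichlet(5/3, 19/3, 11/5)
obs 5: x=2 → posterior Dirichlet(5/3, 19/3, 16/5)

k = 3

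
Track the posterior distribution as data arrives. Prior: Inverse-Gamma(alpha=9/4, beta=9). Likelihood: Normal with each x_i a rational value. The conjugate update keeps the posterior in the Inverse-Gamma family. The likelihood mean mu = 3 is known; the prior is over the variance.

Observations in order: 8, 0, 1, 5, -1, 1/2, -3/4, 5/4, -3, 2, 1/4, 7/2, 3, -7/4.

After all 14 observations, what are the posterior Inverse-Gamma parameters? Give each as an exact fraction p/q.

obs 1: x=8 → posterior Inverse-Gamma(11/4, 43/2)
obs 2: x=0 → posterior Inverse-Gamma(13/4, 26)
obs 3: x=1 → posterior Inverse-Gamma(15/4, 28)
obs 4: x=5 → posterior Inverse-Gamma(17/4, 30)
obs 5: x=-1 → posterior Inverse-Gamma(19/4, 38)
obs 6: x=1/2 → posterior Inverse-Gamma(21/4, 329/8)
obs 7: x=-3/4 → posterior Inverse-Gamma(23/4, 1541/32)
obs 8: x=5/4 → posterior Inverse-Gamma(25/4, 795/16)
obs 9: x=-3 → posterior Inverse-Gamma(27/4, 1083/16)
obs 10: x=2 → posterior Inverse-Gamma(29/4, 1091/16)
obs 11: x=1/4 → posterior Inverse-Gamma(31/4, 2303/32)
obs 12: x=7/2 → posterior Inverse-Gamma(33/4, 2307/32)
obs 13: x=3 → posterior Inverse-Gamma(35/4, 2307/32)
obs 14: x=-7/4 → posterior Inverse-Gamma(37/4, 667/8)

alpha=37/4, beta=667/8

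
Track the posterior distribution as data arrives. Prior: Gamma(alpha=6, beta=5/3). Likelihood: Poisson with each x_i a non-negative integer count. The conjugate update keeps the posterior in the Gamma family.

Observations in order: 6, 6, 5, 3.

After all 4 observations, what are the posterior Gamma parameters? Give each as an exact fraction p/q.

obs 1: x=6 → posterior Gamma(12, 8/3)
obs 2: x=6 → posterior Gamma(18, 11/3)
obs 3: x=5 → posterior Gamma(23, 14/3)
obs 4: x=3 → posterior Gamma(26, 17/3)

alpha=26, beta=17/3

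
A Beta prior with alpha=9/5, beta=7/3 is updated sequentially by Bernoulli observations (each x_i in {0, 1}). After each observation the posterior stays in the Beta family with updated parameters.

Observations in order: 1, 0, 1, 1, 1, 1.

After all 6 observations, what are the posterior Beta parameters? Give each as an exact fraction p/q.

obs 1: x=1 → posterior Beta(14/5, 7/3)
obs 2: x=0 → posterior Beta(14/5, 10/3)
obs 3: x=1 → posterior Beta(19/5, 10/3)
obs 4: x=1 → posterior Beta(24/5, 10/3)
obs 5: x=1 → posterior Beta(29/5, 10/3)
obs 6: x=1 → posterior Beta(34/5, 10/3)

alpha=34/5, beta=10/3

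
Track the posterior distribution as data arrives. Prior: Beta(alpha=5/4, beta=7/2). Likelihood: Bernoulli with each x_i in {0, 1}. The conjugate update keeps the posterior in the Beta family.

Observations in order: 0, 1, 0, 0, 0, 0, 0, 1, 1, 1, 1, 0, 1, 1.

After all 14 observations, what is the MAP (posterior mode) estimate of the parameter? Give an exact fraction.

29/67

obs 1: x=0 → posterior Beta(5/4, 9/2)
obs 2: x=1 → posterior Beta(9/4, 9/2)
obs 3: x=0 → posterior Beta(9/4, 11/2)
obs 4: x=0 → posterior Beta(9/4, 13/2)
obs 5: x=0 → posterior Beta(9/4, 15/2)
obs 6: x=0 → posterior Beta(9/4, 17/2)
obs 7: x=0 → posterior Beta(9/4, 19/2)
obs 8: x=1 → posterior Beta(13/4, 19/2)
obs 9: x=1 → posterior Beta(17/4, 19/2)
obs 10: x=1 → posterior Beta(21/4, 19/2)
obs 11: x=1 → posterior Beta(25/4, 19/2)
obs 12: x=0 → posterior Beta(25/4, 21/2)
obs 13: x=1 → posterior Beta(29/4, 21/2)
obs 14: x=1 → posterior Beta(33/4, 21/2)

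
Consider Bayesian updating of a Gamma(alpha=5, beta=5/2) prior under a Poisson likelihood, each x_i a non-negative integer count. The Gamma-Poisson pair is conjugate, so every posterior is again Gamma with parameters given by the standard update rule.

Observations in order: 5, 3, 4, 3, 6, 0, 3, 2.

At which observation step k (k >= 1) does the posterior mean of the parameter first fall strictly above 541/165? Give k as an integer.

k = 5

obs 1: x=5 → posterior Gamma(10, 7/2)
obs 2: x=3 → posterior Gamma(13, 9/2)
obs 3: x=4 → posterior Gamma(17, 11/2)
obs 4: x=3 → posterior Gamma(20, 13/2)
obs 5: x=6 → posterior Gamma(26, 15/2)
obs 6: x=0 → posterior Gamma(26, 17/2)
obs 7: x=3 → posterior Gamma(29, 19/2)
obs 8: x=2 → posterior Gamma(31, 21/2)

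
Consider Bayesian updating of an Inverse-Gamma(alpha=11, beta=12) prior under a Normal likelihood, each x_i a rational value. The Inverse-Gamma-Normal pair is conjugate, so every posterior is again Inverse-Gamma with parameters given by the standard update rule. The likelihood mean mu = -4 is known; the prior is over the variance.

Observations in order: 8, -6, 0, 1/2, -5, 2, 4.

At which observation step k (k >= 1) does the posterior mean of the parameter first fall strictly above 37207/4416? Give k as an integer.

obs 1: x=8 → posterior Inverse-Gamma(23/2, 84)
obs 2: x=-6 → posterior Inverse-Gamma(12, 86)
obs 3: x=0 → posterior Inverse-Gamma(25/2, 94)
obs 4: x=1/2 → posterior Inverse-Gamma(13, 833/8)
obs 5: x=-5 → posterior Inverse-Gamma(27/2, 837/8)
obs 6: x=2 → posterior Inverse-Gamma(14, 981/8)
obs 7: x=4 → posterior Inverse-Gamma(29/2, 1237/8)

k = 4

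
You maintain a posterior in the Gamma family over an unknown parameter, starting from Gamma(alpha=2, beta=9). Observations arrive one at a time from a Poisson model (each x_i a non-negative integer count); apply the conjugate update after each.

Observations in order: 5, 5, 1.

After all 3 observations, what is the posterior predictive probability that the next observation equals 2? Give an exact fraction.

748952437653504/3937376385699289

obs 1: x=5 → posterior Gamma(7, 10)
obs 2: x=5 → posterior Gamma(12, 11)
obs 3: x=1 → posterior Gamma(13, 12)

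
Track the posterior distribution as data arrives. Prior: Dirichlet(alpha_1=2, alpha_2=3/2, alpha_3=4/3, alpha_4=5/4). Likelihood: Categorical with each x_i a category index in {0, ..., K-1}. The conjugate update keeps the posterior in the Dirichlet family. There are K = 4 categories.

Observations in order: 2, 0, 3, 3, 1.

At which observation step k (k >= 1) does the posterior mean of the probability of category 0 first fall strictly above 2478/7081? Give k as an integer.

obs 1: x=2 → posterior Dirichlet(2, 3/2, 7/3, 5/4)
obs 2: x=0 → posterior Dirichlet(3, 3/2, 7/3, 5/4)
obs 3: x=3 → posterior Dirichlet(3, 3/2, 7/3, 9/4)
obs 4: x=3 → posterior Dirichlet(3, 3/2, 7/3, 13/4)
obs 5: x=1 → posterior Dirichlet(3, 5/2, 7/3, 13/4)

k = 2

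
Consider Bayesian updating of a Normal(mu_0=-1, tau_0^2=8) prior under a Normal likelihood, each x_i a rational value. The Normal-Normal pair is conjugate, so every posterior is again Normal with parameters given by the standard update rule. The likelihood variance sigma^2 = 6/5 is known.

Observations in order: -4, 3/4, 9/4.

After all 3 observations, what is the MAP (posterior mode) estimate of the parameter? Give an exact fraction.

-23/63

obs 1: x=-4 → posterior Normal(-83/23, 24/23)
obs 2: x=3/4 → posterior Normal(-68/43, 24/43)
obs 3: x=9/4 → posterior Normal(-23/63, 8/21)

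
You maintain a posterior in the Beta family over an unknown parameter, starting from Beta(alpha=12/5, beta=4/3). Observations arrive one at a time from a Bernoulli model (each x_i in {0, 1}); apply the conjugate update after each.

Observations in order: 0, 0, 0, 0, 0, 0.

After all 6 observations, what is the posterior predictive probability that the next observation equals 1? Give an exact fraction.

18/73

obs 1: x=0 → posterior Beta(12/5, 7/3)
obs 2: x=0 → posterior Beta(12/5, 10/3)
obs 3: x=0 → posterior Beta(12/5, 13/3)
obs 4: x=0 → posterior Beta(12/5, 16/3)
obs 5: x=0 → posterior Beta(12/5, 19/3)
obs 6: x=0 → posterior Beta(12/5, 22/3)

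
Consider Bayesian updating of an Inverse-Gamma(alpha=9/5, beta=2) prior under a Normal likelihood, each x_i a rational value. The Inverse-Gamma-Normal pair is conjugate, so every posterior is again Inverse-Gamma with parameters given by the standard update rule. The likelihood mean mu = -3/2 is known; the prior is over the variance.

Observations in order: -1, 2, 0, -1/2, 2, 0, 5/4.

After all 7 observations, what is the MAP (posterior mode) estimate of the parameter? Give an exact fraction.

obs 1: x=-1 → posterior Inverse-Gamma(23/10, 17/8)
obs 2: x=2 → posterior Inverse-Gamma(14/5, 33/4)
obs 3: x=0 → posterior Inverse-Gamma(33/10, 75/8)
obs 4: x=-1/2 → posterior Inverse-Gamma(19/5, 79/8)
obs 5: x=2 → posterior Inverse-Gamma(43/10, 16)
obs 6: x=0 → posterior Inverse-Gamma(24/5, 137/8)
obs 7: x=5/4 → posterior Inverse-Gamma(53/10, 669/32)

1115/336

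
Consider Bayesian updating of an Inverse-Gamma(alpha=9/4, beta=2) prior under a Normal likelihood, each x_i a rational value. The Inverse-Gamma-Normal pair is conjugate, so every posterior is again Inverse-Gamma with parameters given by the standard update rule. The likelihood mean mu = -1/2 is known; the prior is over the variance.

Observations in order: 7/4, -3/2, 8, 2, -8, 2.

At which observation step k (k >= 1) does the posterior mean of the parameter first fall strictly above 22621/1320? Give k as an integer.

obs 1: x=7/4 → posterior Inverse-Gamma(11/4, 145/32)
obs 2: x=-3/2 → posterior Inverse-Gamma(13/4, 161/32)
obs 3: x=8 → posterior Inverse-Gamma(15/4, 1317/32)
obs 4: x=2 → posterior Inverse-Gamma(17/4, 1417/32)
obs 5: x=-8 → posterior Inverse-Gamma(19/4, 2317/32)
obs 6: x=2 → posterior Inverse-Gamma(21/4, 2417/32)

k = 5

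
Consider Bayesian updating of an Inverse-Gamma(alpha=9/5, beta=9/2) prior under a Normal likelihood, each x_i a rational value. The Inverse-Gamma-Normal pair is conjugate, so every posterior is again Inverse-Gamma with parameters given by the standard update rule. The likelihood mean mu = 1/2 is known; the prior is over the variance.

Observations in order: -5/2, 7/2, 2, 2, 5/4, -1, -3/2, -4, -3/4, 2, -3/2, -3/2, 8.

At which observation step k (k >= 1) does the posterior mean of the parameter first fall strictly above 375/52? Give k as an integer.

k = 2

obs 1: x=-5/2 → posterior Inverse-Gamma(23/10, 9)
obs 2: x=7/2 → posterior Inverse-Gamma(14/5, 27/2)
obs 3: x=2 → posterior Inverse-Gamma(33/10, 117/8)
obs 4: x=2 → posterior Inverse-Gamma(19/5, 63/4)
obs 5: x=5/4 → posterior Inverse-Gamma(43/10, 513/32)
obs 6: x=-1 → posterior Inverse-Gamma(24/5, 549/32)
obs 7: x=-3/2 → posterior Inverse-Gamma(53/10, 613/32)
obs 8: x=-4 → posterior Inverse-Gamma(29/5, 937/32)
obs 9: x=-3/4 → posterior Inverse-Gamma(63/10, 481/16)
obs 10: x=2 → posterior Inverse-Gamma(34/5, 499/16)
obs 11: x=-3/2 → posterior Inverse-Gamma(73/10, 531/16)
obs 12: x=-3/2 → posterior Inverse-Gamma(39/5, 563/16)
obs 13: x=8 → posterior Inverse-Gamma(83/10, 1013/16)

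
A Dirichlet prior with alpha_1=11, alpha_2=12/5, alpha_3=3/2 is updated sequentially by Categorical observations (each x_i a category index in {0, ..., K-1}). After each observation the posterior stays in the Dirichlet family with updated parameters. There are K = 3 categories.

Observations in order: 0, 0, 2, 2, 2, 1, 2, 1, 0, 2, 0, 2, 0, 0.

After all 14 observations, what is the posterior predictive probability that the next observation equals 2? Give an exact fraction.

obs 1: x=0 → posterior Dirichlet(12, 12/5, 3/2)
obs 2: x=0 → posterior Dirichlet(13, 12/5, 3/2)
obs 3: x=2 → posterior Dirichlet(13, 12/5, 5/2)
obs 4: x=2 → posterior Dirichlet(13, 12/5, 7/2)
obs 5: x=2 → posterior Dirichlet(13, 12/5, 9/2)
obs 6: x=1 → posterior Dirichlet(13, 17/5, 9/2)
obs 7: x=2 → posterior Dirichlet(13, 17/5, 11/2)
obs 8: x=1 → posterior Dirichlet(13, 22/5, 11/2)
obs 9: x=0 → posterior Dirichlet(14, 22/5, 11/2)
obs 10: x=2 → posterior Dirichlet(14, 22/5, 13/2)
obs 11: x=0 → posterior Dirichlet(15, 22/5, 13/2)
obs 12: x=2 → posterior Dirichlet(15, 22/5, 15/2)
obs 13: x=0 → posterior Dirichlet(16, 22/5, 15/2)
obs 14: x=0 → posterior Dirichlet(17, 22/5, 15/2)

75/289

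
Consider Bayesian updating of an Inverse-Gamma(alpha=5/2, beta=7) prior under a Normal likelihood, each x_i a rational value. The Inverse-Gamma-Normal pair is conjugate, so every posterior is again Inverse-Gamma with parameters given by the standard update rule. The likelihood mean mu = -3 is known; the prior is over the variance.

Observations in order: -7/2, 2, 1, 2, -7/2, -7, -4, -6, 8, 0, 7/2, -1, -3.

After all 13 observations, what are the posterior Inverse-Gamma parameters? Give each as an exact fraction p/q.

alpha=9, beta=1131/8

obs 1: x=-7/2 → posterior Inverse-Gamma(3, 57/8)
obs 2: x=2 → posterior Inverse-Gamma(7/2, 157/8)
obs 3: x=1 → posterior Inverse-Gamma(4, 221/8)
obs 4: x=2 → posterior Inverse-Gamma(9/2, 321/8)
obs 5: x=-7/2 → posterior Inverse-Gamma(5, 161/4)
obs 6: x=-7 → posterior Inverse-Gamma(11/2, 193/4)
obs 7: x=-4 → posterior Inverse-Gamma(6, 195/4)
obs 8: x=-6 → posterior Inverse-Gamma(13/2, 213/4)
obs 9: x=8 → posterior Inverse-Gamma(7, 455/4)
obs 10: x=0 → posterior Inverse-Gamma(15/2, 473/4)
obs 11: x=7/2 → posterior Inverse-Gamma(8, 1115/8)
obs 12: x=-1 → posterior Inverse-Gamma(17/2, 1131/8)
obs 13: x=-3 → posterior Inverse-Gamma(9, 1131/8)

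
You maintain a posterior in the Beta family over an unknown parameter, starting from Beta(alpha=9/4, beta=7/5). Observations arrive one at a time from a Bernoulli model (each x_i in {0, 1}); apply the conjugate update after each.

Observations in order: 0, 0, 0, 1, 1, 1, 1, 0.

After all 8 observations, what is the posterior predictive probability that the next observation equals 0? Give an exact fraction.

108/233

obs 1: x=0 → posterior Beta(9/4, 12/5)
obs 2: x=0 → posterior Beta(9/4, 17/5)
obs 3: x=0 → posterior Beta(9/4, 22/5)
obs 4: x=1 → posterior Beta(13/4, 22/5)
obs 5: x=1 → posterior Beta(17/4, 22/5)
obs 6: x=1 → posterior Beta(21/4, 22/5)
obs 7: x=1 → posterior Beta(25/4, 22/5)
obs 8: x=0 → posterior Beta(25/4, 27/5)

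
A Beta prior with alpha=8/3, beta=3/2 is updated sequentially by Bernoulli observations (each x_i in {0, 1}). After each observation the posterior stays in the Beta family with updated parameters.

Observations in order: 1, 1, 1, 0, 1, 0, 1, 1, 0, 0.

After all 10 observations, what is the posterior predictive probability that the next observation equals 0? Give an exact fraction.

33/85

obs 1: x=1 → posterior Beta(11/3, 3/2)
obs 2: x=1 → posterior Beta(14/3, 3/2)
obs 3: x=1 → posterior Beta(17/3, 3/2)
obs 4: x=0 → posterior Beta(17/3, 5/2)
obs 5: x=1 → posterior Beta(20/3, 5/2)
obs 6: x=0 → posterior Beta(20/3, 7/2)
obs 7: x=1 → posterior Beta(23/3, 7/2)
obs 8: x=1 → posterior Beta(26/3, 7/2)
obs 9: x=0 → posterior Beta(26/3, 9/2)
obs 10: x=0 → posterior Beta(26/3, 11/2)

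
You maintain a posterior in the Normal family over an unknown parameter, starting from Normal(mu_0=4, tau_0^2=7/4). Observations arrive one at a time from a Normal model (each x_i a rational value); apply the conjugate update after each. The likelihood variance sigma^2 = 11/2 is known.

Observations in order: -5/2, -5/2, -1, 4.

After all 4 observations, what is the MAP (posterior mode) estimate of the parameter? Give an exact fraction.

obs 1: x=-5/2 → posterior Normal(141/58, 77/58)
obs 2: x=-5/2 → posterior Normal(53/36, 77/72)
obs 3: x=-1 → posterior Normal(46/43, 77/86)
obs 4: x=4 → posterior Normal(37/25, 77/100)

37/25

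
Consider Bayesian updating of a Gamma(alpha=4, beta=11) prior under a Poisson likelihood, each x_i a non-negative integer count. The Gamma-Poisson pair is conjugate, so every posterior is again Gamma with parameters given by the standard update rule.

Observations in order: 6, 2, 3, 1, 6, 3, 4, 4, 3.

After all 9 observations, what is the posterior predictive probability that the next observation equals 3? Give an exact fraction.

193239168581632000000000000000000000000000000000000/1228658642602037406375895779849780920952011895989727

obs 1: x=6 → posterior Gamma(10, 12)
obs 2: x=2 → posterior Gamma(12, 13)
obs 3: x=3 → posterior Gamma(15, 14)
obs 4: x=1 → posterior Gamma(16, 15)
obs 5: x=6 → posterior Gamma(22, 16)
obs 6: x=3 → posterior Gamma(25, 17)
obs 7: x=4 → posterior Gamma(29, 18)
obs 8: x=4 → posterior Gamma(33, 19)
obs 9: x=3 → posterior Gamma(36, 20)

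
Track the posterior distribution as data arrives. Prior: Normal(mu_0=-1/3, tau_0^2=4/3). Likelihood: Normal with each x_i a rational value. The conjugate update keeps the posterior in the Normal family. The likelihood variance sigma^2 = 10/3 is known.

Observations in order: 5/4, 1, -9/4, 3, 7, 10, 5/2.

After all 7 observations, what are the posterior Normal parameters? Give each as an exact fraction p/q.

mu_0=130/57, tau_0^2=20/57

obs 1: x=5/4 → posterior Normal(5/42, 20/21)
obs 2: x=1 → posterior Normal(17/54, 20/27)
obs 3: x=-9/4 → posterior Normal(-5/33, 20/33)
obs 4: x=3 → posterior Normal(1/3, 20/39)
obs 5: x=7 → posterior Normal(11/9, 4/9)
obs 6: x=10 → posterior Normal(115/51, 20/51)
obs 7: x=5/2 → posterior Normal(130/57, 20/57)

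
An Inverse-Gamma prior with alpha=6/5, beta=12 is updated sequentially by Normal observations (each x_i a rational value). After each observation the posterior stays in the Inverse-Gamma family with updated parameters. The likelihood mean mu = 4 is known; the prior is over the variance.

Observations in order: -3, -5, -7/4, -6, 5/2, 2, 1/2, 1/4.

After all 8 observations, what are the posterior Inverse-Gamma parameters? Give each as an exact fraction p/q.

alpha=26/5, beta=2557/16

obs 1: x=-3 → posterior Inverse-Gamma(17/10, 73/2)
obs 2: x=-5 → posterior Inverse-Gamma(11/5, 77)
obs 3: x=-7/4 → posterior Inverse-Gamma(27/10, 2993/32)
obs 4: x=-6 → posterior Inverse-Gamma(16/5, 4593/32)
obs 5: x=5/2 → posterior Inverse-Gamma(37/10, 4629/32)
obs 6: x=2 → posterior Inverse-Gamma(21/5, 4693/32)
obs 7: x=1/2 → posterior Inverse-Gamma(47/10, 4889/32)
obs 8: x=1/4 → posterior Inverse-Gamma(26/5, 2557/16)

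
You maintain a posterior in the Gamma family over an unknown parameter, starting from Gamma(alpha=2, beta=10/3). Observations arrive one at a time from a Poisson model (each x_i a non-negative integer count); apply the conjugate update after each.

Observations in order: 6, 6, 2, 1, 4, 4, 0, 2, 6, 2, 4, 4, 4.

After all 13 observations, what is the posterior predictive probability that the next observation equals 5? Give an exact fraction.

3923341872214998775461283487537635122942119959327730241373109012018013153240693719360355/42669138818533042993569478672875393692839590573993990668588261434485010463797808226893824

obs 1: x=6 → posterior Gamma(8, 13/3)
obs 2: x=6 → posterior Gamma(14, 16/3)
obs 3: x=2 → posterior Gamma(16, 19/3)
obs 4: x=1 → posterior Gamma(17, 22/3)
obs 5: x=4 → posterior Gamma(21, 25/3)
obs 6: x=4 → posterior Gamma(25, 28/3)
obs 7: x=0 → posterior Gamma(25, 31/3)
obs 8: x=2 → posterior Gamma(27, 34/3)
obs 9: x=6 → posterior Gamma(33, 37/3)
obs 10: x=2 → posterior Gamma(35, 40/3)
obs 11: x=4 → posterior Gamma(39, 43/3)
obs 12: x=4 → posterior Gamma(43, 46/3)
obs 13: x=4 → posterior Gamma(47, 49/3)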